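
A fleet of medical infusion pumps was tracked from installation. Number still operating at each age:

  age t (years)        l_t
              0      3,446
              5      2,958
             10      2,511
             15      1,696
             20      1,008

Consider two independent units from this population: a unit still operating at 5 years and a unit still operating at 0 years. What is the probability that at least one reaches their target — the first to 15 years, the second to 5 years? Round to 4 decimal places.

0.9396

p₁ = l_15/l_5 = 1,696/2,958 = 0.573360; p₂ = l_5/l_0 = 2,958/3,446 = 0.858387.
P(at least one) = 1 − (1−p₁)(1−p₂) = 1 − 0.426640 × 0.141613 = 0.939582.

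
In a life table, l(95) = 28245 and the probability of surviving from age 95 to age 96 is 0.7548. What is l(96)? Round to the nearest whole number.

l(96) = l(95) × p = 28245 × 0.7548 = 21319.

21319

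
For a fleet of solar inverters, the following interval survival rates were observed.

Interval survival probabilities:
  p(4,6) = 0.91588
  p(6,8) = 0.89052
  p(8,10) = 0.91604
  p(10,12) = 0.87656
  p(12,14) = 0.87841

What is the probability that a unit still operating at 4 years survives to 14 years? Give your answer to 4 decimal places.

P(survive 4→14) = 0.91588 × 0.89052 × 0.91604 × 0.87656 × 0.87841.
= 0.575275.

0.5753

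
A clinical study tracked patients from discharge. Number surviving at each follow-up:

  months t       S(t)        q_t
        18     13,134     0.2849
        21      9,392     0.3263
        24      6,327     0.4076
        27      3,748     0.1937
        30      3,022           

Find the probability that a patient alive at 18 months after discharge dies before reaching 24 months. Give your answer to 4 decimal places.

P(die before 24 | alive at 18) = 1 − S(24)/S(18) = 1 − 6,327/13,134 = (6,807)/13,134 = 0.518273.

0.5183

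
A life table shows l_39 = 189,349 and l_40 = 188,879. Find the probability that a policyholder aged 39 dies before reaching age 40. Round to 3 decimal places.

0.002

P(die before 40 | alive at 39) = 1 − l_40/l_39 = 1 − 188,879/189,349 = (470)/189,349 = 0.002482.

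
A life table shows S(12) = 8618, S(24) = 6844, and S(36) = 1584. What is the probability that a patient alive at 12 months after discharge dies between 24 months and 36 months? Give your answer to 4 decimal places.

This is the probability of reaching 24 but not 36, conditional on being alive at 12: (S(24) − S(36)) / S(12).
= (6844 − 1584) / 8618 = 5260 / 8618 = 0.610350.

0.6104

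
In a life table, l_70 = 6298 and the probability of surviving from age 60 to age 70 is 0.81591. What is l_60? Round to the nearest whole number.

l_60 = l_70 / p = 6298 / 0.81591 = 7719.

7719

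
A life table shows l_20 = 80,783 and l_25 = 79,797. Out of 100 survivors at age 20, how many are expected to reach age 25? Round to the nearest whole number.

99

The relevant probability is 79,797/80,783 = 0.987794.
Expected number = 100 × 0.987794 = 99.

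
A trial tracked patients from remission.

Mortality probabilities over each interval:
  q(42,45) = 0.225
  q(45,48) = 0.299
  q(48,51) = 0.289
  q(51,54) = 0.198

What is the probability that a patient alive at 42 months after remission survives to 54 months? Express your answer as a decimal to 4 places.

0.3098

P(survive 42→54) = (1 − 0.225) × (1 − 0.299) × (1 − 0.289) × (1 − 0.198).
= 0.775 × 0.701 × 0.711 × 0.802 = 0.309787.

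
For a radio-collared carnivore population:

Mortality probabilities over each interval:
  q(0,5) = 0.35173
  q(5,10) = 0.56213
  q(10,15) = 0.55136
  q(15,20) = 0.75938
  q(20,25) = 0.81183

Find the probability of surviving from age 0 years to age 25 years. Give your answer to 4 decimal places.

0.0058

The overall survival probability is (1 − 0.35173) × (1 − 0.56213) × (1 − 0.55136) × (1 − 0.75938) × (1 − 0.81183).
= 0.64827 × 0.43787 × 0.44864 × 0.24062 × 0.18817 = 0.005766.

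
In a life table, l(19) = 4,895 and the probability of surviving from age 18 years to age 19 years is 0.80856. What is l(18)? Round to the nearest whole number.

l(18) = l(19) / p = 4,895 / 0.80856 = 6054.

6054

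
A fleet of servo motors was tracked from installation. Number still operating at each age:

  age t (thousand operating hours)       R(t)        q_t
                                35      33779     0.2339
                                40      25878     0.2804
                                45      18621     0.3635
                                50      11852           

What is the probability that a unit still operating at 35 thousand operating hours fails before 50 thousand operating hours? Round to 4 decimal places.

P(fail before 50 | operational at 35) = 1 − R(50)/R(35) = 1 − 11852/33779 = (21927)/33779 = 0.649131.

0.6491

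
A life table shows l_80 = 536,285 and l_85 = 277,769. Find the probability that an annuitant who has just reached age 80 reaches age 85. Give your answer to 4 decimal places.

0.5180

The conditional survival probability is l_85/l_80 = 277,769/536,285 = 0.517950.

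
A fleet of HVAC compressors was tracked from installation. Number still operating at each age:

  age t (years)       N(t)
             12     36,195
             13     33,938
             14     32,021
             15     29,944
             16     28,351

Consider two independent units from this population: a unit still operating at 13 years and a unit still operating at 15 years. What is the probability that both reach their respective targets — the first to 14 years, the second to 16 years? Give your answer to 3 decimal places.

p₁ = N(14)/N(13) = 32,021/33,938 = 0.943515; p₂ = N(16)/N(15) = 28,351/29,944 = 0.946801.
P(both) = p₁ × p₂ = 0.943515 × 0.946801 = 0.893321.

0.893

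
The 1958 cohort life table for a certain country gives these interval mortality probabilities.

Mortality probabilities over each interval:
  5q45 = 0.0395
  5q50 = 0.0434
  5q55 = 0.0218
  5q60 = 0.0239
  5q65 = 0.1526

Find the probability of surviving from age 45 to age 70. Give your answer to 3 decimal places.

Survival from 45 to 70 is the product of surviving each interval: (1 − 0.0395) × (1 − 0.0434) × (1 − 0.0218) × (1 − 0.0239) × (1 − 0.1526).
= 0.9605 × 0.9566 × 0.9782 × 0.9761 × 0.8474 = 0.743427.

0.743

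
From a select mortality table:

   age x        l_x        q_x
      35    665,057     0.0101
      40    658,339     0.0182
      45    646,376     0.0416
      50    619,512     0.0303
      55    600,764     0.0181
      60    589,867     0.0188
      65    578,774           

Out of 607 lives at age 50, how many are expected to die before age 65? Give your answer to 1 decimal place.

39.9

The relevant probability is 1 − 578,774/619,512 = 0.065758.
Expected number = 607 × 0.065758 = 39.9.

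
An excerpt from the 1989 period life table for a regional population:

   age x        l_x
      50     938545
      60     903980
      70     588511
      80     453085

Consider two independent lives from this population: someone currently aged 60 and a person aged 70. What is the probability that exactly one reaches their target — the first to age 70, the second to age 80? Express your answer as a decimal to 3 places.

0.418

p₁ = l_70/l_60 = 588511/903980 = 0.651022; p₂ = l_80/l_70 = 453085/588511 = 0.769884.
P(exactly one) = p₁(1−p₂) + (1−p₁)p₂ = 0.149811 + 0.268673 = 0.418483.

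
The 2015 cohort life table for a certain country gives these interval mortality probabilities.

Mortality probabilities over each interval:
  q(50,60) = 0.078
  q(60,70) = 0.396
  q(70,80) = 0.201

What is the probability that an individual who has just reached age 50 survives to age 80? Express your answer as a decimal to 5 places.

The overall survival probability is (1 − 0.078) × (1 − 0.396) × (1 − 0.201).
= 0.922 × 0.604 × 0.799 = 0.444954.

0.44495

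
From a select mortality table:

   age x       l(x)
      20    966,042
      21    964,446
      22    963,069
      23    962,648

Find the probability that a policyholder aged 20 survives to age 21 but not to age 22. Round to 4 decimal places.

0.0014

This is the probability of reaching 21 but not 22, conditional on being alive at 20: (l(21) − l(22)) / l(20).
= (964,446 − 963,069) / 966,042 = 1,377 / 966,042 = 0.001425.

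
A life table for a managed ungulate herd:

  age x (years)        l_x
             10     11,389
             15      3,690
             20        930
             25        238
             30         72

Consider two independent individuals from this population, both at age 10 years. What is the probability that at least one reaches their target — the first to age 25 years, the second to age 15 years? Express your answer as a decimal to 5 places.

0.33812

p₁ = l_25/l_10 = 238/11,389 = 0.020897; p₂ = l_15/l_10 = 3,690/11,389 = 0.323997.
P(at least one) = 1 − (1−p₁)(1−p₂) = 1 − 0.979103 × 0.676003 = 0.338123.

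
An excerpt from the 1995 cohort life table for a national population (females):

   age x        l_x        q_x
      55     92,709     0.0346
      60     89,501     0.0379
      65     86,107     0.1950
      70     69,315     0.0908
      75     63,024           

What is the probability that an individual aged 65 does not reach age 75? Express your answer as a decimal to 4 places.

0.2681

P(die before 75 | alive at 65) = 1 − l_75/l_65 = 1 − 63,024/86,107 = (23,083)/86,107 = 0.268073.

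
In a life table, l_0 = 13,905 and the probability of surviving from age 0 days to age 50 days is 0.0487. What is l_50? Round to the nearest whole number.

l_50 = l_0 × p = 13,905 × 0.0487 = 677.

677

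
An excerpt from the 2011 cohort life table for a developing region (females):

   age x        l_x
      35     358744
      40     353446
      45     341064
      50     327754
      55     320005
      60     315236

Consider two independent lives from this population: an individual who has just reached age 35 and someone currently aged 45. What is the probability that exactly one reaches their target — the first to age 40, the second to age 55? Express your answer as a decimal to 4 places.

0.0747

p₁ = l_40/l_35 = 353446/358744 = 0.985232; p₂ = l_55/l_45 = 320005/341064 = 0.938255.
P(exactly one) = p₁(1−p₂) + (1−p₁)p₂ = 0.060833 + 0.013856 = 0.074689.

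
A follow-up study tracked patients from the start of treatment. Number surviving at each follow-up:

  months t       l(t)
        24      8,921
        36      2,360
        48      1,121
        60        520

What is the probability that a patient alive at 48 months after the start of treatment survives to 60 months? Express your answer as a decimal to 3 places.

0.464

The conditional survival probability is l(60)/l(48) = 520/1,121 = 0.463872.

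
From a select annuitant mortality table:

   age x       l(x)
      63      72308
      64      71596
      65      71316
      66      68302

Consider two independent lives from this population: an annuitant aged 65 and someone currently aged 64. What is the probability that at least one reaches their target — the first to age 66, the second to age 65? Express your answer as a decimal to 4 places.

0.9998

p₁ = l(66)/l(65) = 68302/71316 = 0.957737; p₂ = l(65)/l(64) = 71316/71596 = 0.996089.
P(at least one) = 1 − (1−p₁)(1−p₂) = 1 − 0.042263 × 0.003911 = 0.999835.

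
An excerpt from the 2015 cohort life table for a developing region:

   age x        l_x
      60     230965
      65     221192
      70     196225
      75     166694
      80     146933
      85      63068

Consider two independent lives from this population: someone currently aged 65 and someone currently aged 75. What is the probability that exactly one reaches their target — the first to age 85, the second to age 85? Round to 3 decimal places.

p₁ = l_85/l_65 = 63068/221192 = 0.285128; p₂ = l_85/l_75 = 63068/166694 = 0.378346.
P(exactly one) = p₁(1−p₂) + (1−p₁)p₂ = 0.177251 + 0.270469 = 0.447720.

0.448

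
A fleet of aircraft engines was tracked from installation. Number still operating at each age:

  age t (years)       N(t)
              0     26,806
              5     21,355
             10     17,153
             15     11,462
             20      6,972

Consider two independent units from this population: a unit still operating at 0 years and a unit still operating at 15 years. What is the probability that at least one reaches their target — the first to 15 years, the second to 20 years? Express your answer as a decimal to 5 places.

p₁ = N(15)/N(0) = 11,462/26,806 = 0.427591; p₂ = N(20)/N(15) = 6,972/11,462 = 0.608271.
P(at least one) = 1 − (1−p₁)(1−p₂) = 1 − 0.572409 × 0.391729 = 0.775771.

0.77577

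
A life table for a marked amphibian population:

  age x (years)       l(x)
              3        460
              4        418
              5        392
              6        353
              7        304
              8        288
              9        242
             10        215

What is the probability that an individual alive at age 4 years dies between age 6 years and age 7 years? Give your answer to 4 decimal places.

This is the probability of reaching 6 but not 7, conditional on being alive at 4: (l(6) − l(7)) / l(4).
= (353 − 304) / 418 = 49 / 418 = 0.117225.

0.1172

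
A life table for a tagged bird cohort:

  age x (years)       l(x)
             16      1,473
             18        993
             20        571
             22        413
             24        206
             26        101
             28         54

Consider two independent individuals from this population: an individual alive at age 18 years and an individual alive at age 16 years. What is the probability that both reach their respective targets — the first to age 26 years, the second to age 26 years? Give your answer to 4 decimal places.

0.0070

p₁ = l(26)/l(18) = 101/993 = 0.101712; p₂ = l(26)/l(16) = 101/1,473 = 0.068568.
P(both) = p₁ × p₂ = 0.101712 × 0.068568 = 0.006974.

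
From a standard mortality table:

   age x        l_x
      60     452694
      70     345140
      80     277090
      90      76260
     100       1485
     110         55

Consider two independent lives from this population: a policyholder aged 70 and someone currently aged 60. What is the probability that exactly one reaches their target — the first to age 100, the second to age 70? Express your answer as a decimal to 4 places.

0.7602

p₁ = l_100/l_70 = 1485/345140 = 0.004303; p₂ = l_70/l_60 = 345140/452694 = 0.762413.
P(exactly one) = p₁(1−p₂) + (1−p₁)p₂ = 0.001022 + 0.759132 = 0.760155.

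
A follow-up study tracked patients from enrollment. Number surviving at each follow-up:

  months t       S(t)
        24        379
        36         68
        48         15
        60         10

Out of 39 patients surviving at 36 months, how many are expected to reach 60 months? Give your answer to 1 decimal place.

5.7

The relevant probability is 10/68 = 0.147059.
Expected number = 39 × 0.147059 = 5.7.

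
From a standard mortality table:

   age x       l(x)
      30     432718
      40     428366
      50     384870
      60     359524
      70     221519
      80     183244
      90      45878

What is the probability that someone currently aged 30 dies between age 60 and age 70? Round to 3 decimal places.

0.319

This is the probability of reaching 60 but not 70, conditional on being alive at 30: (l(60) − l(70)) / l(30).
= (359524 − 221519) / 432718 = 138005 / 432718 = 0.318926.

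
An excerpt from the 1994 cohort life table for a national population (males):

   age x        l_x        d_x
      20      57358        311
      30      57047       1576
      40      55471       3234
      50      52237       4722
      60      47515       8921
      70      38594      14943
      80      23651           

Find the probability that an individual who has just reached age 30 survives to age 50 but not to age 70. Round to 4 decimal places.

0.2392

This is the probability of reaching 50 but not 70, conditional on being alive at 30: (l_50 − l_70) / l_30.
= (52237 − 38594) / 57047 = 13643 / 57047 = 0.239154.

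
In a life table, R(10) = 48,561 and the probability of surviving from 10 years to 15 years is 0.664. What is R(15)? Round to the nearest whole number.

32245

R(15) = R(10) × p = 48,561 × 0.664 = 32245.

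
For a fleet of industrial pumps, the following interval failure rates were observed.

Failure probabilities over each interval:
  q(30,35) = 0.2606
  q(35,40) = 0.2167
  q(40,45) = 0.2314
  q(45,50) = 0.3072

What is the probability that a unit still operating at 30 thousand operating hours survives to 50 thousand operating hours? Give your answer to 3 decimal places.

Chaining the interval survival probabilities: (1 − 0.2606) × (1 − 0.2167) × (1 − 0.2314) × (1 − 0.3072).
= 0.7394 × 0.7833 × 0.7686 × 0.6928 = 0.308401.

0.308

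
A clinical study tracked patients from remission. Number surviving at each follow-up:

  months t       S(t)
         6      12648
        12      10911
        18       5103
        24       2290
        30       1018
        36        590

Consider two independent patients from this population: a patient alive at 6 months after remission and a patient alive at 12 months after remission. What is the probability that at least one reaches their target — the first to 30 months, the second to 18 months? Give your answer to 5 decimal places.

p₁ = S(30)/S(6) = 1018/12648 = 0.080487; p₂ = S(18)/S(12) = 5103/10911 = 0.467693.
P(at least one) = 1 − (1−p₁)(1−p₂) = 1 − 0.919513 × 0.532307 = 0.510537.

0.51054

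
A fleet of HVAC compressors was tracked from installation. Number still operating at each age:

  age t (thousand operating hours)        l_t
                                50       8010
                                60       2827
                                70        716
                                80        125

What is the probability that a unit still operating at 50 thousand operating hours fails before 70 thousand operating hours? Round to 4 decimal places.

P(fail before 70 | operational at 50) = 1 − l_70/l_50 = 1 − 716/8010 = (7294)/8010 = 0.910612.

0.9106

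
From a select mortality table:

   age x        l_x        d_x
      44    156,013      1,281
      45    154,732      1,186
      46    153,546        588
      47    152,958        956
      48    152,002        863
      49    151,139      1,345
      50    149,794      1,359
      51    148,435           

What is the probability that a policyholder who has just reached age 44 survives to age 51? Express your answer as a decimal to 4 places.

0.9514

The conditional survival probability is l_51/l_44 = 148,435/156,013 = 0.951427.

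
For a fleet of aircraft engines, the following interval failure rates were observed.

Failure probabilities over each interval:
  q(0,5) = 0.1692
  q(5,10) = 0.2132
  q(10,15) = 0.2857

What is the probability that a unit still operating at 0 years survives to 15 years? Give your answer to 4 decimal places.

0.4669

The overall survival probability is (1 − 0.1692) × (1 − 0.2132) × (1 − 0.2857).
= 0.8308 × 0.7868 × 0.7143 = 0.466919.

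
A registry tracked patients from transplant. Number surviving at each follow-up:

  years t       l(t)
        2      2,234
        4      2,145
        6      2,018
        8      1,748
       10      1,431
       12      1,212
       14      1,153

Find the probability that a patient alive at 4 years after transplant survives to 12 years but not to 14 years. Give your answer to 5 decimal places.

This is the probability of reaching 12 but not 14, conditional on being alive at 4: (l(12) − l(14)) / l(4).
= (1,212 − 1,153) / 2,145 = 59 / 2,145 = 0.027506.

0.02751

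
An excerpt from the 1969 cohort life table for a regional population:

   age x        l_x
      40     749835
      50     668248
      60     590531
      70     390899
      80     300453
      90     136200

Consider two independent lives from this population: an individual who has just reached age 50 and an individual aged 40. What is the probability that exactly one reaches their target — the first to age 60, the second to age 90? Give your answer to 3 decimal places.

p₁ = l_60/l_50 = 590531/668248 = 0.883700; p₂ = l_90/l_40 = 136200/749835 = 0.181640.
P(exactly one) = p₁(1−p₂) + (1−p₁)p₂ = 0.723185 + 0.021125 = 0.744309.

0.744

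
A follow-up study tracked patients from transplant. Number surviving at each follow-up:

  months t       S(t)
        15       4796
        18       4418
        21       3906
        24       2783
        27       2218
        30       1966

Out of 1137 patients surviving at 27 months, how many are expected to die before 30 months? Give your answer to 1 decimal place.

The relevant probability is 1 − 1966/2218 = 0.113616.
Expected number = 1137 × 0.113616 = 129.2.

129.2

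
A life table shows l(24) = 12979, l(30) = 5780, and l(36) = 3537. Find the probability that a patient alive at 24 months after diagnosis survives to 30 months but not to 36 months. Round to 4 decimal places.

0.1728

This is the probability of reaching 30 but not 36, conditional on being alive at 24: (l(30) − l(36)) / l(24).
= (5780 − 3537) / 12979 = 2243 / 12979 = 0.172818.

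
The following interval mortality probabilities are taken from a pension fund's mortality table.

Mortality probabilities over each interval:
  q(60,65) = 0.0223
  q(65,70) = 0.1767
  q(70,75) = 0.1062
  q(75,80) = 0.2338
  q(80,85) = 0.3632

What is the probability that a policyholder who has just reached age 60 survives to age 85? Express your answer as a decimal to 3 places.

0.351

The overall survival probability is (1 − 0.0223) × (1 − 0.1767) × (1 − 0.1062) × (1 − 0.2338) × (1 − 0.3632).
= 0.9777 × 0.8233 × 0.8938 × 0.7662 × 0.6368 = 0.351034.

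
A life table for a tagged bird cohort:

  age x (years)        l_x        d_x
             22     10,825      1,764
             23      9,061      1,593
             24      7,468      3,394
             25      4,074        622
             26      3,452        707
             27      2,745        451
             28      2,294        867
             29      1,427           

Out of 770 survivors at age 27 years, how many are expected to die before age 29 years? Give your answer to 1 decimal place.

369.7

The relevant probability is 1 − 1,427/2,745 = 0.480146.
Expected number = 770 × 0.480146 = 369.7.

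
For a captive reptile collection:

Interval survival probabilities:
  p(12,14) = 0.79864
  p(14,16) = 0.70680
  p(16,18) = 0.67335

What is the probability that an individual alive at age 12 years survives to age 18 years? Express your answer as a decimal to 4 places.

The overall survival probability is 0.79864 × 0.70680 × 0.67335.
= 0.380092.

0.3801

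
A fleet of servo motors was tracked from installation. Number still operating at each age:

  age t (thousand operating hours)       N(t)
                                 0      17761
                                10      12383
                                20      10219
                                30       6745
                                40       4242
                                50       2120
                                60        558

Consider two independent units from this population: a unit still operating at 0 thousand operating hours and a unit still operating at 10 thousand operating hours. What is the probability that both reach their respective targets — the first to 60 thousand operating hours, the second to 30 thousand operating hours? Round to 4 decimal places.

0.0171

p₁ = N(60)/N(0) = 558/17761 = 0.031417; p₂ = N(30)/N(10) = 6745/12383 = 0.544698.
P(both) = p₁ × p₂ = 0.031417 × 0.544698 = 0.017113.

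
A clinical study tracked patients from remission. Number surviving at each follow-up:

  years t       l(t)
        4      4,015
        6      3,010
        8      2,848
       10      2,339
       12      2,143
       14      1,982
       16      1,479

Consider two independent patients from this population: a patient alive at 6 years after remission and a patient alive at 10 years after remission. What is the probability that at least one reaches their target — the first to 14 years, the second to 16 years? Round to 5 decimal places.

p₁ = l(14)/l(6) = 1,982/3,010 = 0.658472; p₂ = l(16)/l(10) = 1,479/2,339 = 0.632322.
P(at least one) = 1 − (1−p₁)(1−p₂) = 1 − 0.341528 × 0.367678 = 0.874428.

0.87443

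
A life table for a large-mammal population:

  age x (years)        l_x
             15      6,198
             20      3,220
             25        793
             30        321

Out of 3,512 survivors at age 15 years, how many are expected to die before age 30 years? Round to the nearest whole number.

3330

The relevant probability is 1 − 321/6,198 = 0.948209.
Expected number = 3,512 × 0.948209 = 3330.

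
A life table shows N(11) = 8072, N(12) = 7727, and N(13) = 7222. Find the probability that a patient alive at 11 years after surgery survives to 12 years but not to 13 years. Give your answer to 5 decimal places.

0.06256

This is the probability of reaching 12 but not 13, conditional on being alive at 11: (N(12) − N(13)) / N(11).
= (7727 − 7222) / 8072 = 505 / 8072 = 0.062562.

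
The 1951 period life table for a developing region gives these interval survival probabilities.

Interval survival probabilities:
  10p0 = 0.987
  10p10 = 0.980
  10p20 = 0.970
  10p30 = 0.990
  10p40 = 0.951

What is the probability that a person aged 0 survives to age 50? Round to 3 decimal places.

0.883

50p0 = 0.987 × 0.980 × 0.970 × 0.990 × 0.951.
= 0.883346.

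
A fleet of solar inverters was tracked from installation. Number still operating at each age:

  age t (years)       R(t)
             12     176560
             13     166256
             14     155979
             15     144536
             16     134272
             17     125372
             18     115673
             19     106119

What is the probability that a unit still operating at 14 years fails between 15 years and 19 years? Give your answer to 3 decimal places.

This is the probability of reaching 15 but not 19, conditional on being operational at 14: (R(15) − R(19)) / R(14).
= (144536 − 106119) / 155979 = 38417 / 155979 = 0.246296.

0.246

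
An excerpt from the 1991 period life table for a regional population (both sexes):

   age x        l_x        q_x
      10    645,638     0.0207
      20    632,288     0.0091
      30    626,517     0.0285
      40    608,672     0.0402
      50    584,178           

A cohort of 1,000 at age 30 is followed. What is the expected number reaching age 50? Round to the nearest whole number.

932

The relevant probability is 584,178/626,517 = 0.932422.
Expected number = 1,000 × 0.932422 = 932.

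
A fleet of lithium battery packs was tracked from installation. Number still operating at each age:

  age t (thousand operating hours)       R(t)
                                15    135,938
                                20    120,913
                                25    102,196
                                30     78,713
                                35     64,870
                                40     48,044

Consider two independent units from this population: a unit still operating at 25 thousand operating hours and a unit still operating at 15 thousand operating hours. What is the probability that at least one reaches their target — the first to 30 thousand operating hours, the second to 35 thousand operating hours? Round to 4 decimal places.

0.8799

p₁ = R(30)/R(25) = 78,713/102,196 = 0.770216; p₂ = R(35)/R(15) = 64,870/135,938 = 0.477203.
P(at least one) = 1 − (1−p₁)(1−p₂) = 1 − 0.229784 × 0.522797 = 0.879870.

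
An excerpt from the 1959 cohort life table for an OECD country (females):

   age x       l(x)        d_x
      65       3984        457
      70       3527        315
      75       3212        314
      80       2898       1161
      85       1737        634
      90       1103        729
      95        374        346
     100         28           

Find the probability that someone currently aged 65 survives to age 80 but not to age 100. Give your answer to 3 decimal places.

0.720

This is the probability of reaching 80 but not 100, conditional on being alive at 65: (l(80) − l(100)) / l(65).
= (2898 − 28) / 3984 = 2870 / 3984 = 0.720382.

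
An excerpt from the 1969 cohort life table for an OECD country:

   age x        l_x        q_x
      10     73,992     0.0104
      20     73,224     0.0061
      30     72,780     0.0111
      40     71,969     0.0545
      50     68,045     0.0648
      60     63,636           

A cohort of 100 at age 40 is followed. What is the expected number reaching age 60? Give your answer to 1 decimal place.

88.4

The relevant probability is 63,636/71,969 = 0.884214.
Expected number = 100 × 0.884214 = 88.4.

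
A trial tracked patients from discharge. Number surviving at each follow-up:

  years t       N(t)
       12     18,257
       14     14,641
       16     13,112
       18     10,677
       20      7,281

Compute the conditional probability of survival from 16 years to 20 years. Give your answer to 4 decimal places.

The conditional survival probability is N(20)/N(16) = 7,281/13,112 = 0.555293.

0.5553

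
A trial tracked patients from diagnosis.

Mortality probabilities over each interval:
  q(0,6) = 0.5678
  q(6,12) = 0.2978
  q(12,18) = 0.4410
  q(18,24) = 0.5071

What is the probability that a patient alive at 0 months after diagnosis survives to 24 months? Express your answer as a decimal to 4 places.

The overall survival probability is (1 − 0.5678) × (1 − 0.2978) × (1 − 0.4410) × (1 − 0.5071).
= 0.4322 × 0.7022 × 0.5590 × 0.4929 = 0.083621.

0.0836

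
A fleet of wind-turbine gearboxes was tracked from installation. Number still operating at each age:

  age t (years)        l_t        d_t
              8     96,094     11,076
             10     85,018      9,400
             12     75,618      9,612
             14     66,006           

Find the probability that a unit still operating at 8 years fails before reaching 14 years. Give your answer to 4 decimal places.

P(fail before 14 | operational at 8) = 1 − l_14/l_8 = 1 − 66,006/96,094 = (30,088)/96,094 = 0.313110.

0.3131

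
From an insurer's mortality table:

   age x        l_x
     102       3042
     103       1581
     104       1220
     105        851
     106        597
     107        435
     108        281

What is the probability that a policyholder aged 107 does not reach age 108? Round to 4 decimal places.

0.3540

P(die before 108 | alive at 107) = 1 − l_108/l_107 = 1 − 281/435 = (154)/435 = 0.354023.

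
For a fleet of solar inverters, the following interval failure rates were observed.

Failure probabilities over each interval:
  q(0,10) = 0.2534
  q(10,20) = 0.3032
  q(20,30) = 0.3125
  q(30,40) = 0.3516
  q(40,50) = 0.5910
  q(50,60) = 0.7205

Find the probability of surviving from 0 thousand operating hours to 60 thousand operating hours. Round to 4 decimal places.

The overall survival probability is (1 − 0.2534) × (1 − 0.3032) × (1 − 0.3125) × (1 − 0.3516) × (1 − 0.5910) × (1 − 0.7205).
= 0.7466 × 0.6968 × 0.6875 × 0.6484 × 0.4090 × 0.2795 = 0.026510.

0.0265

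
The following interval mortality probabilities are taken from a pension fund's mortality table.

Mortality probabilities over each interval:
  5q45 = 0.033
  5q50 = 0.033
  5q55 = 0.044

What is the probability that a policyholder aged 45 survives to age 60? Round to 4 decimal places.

0.8939

The overall survival probability is (1 − 0.033) × (1 − 0.033) × (1 − 0.044).
= 0.967 × 0.967 × 0.956 = 0.893945.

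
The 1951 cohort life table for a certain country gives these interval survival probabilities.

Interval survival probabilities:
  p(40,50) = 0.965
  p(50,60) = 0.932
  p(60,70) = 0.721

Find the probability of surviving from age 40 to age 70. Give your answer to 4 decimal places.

0.6485

P(survive 40→70) = 0.965 × 0.932 × 0.721.
= 0.648453.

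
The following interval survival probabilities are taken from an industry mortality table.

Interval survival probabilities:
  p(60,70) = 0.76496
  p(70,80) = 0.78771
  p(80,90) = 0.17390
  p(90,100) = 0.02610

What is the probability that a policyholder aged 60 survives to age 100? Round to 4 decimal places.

0.0027

Survival from 60 to 100 is the product of surviving each interval: 0.76496 × 0.78771 × 0.17390 × 0.02610.
= 0.002735.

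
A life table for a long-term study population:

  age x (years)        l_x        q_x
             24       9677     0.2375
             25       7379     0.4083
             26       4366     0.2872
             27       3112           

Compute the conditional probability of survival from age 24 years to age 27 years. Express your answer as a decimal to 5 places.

The conditional survival probability is l_27/l_24 = 3112/9677 = 0.321587.

0.32159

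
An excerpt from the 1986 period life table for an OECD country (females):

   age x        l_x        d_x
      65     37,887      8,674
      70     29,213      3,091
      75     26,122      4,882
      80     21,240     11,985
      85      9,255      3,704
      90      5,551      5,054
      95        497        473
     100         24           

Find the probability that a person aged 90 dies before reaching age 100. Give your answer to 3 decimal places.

P(die before 100 | alive at 90) = 1 − l_100/l_90 = 1 − 24/5,551 = (5,527)/5,551 = 0.995676.

0.996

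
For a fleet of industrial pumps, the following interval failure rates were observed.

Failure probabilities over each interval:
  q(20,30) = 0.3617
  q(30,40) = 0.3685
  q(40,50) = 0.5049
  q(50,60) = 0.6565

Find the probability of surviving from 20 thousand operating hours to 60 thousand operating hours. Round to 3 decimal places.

0.069

The overall survival probability is (1 − 0.3617) × (1 − 0.3685) × (1 − 0.5049) × (1 − 0.6565).
= 0.6383 × 0.6315 × 0.4951 × 0.3435 = 0.068552.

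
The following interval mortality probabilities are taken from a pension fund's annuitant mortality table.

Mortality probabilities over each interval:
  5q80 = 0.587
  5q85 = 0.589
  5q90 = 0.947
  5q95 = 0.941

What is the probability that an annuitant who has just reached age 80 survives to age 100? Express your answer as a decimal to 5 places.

The overall survival probability is (1 − 0.587) × (1 − 0.589) × (1 − 0.947) × (1 − 0.941).
= 0.413 × 0.411 × 0.053 × 0.059 = 0.000531.

0.00053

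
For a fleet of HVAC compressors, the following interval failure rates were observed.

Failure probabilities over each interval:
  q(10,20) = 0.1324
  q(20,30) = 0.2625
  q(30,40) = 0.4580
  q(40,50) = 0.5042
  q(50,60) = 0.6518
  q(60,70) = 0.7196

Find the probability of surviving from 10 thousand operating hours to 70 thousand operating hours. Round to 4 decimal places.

P(survive 10→70) = (1 − 0.1324) × (1 − 0.2625) × (1 − 0.4580) × (1 − 0.5042) × (1 − 0.6518) × (1 − 0.7196).
= 0.8676 × 0.7375 × 0.5420 × 0.4958 × 0.3482 × 0.2804 = 0.016788.

0.0168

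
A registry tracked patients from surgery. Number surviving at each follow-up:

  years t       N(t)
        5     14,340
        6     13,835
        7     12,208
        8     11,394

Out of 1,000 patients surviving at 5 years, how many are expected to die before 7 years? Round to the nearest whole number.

149

The relevant probability is 1 − 12,208/14,340 = 0.148675.
Expected number = 1,000 × 0.148675 = 149.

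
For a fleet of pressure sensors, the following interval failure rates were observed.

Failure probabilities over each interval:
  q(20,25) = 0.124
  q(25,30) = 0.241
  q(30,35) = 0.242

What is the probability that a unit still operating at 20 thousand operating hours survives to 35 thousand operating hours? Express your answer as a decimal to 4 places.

The overall survival probability is (1 − 0.124) × (1 − 0.241) × (1 − 0.242).
= 0.876 × 0.759 × 0.758 = 0.503982.

0.5040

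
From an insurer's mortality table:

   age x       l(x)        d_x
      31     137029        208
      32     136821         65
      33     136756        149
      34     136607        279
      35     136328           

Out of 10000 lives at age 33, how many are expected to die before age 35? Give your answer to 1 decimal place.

The relevant probability is 1 − 136328/136756 = 0.003130.
Expected number = 10000 × 0.003130 = 31.3.

31.3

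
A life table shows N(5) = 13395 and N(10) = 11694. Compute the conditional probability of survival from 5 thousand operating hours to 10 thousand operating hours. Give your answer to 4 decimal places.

The conditional survival probability is N(10)/N(5) = 11694/13395 = 0.873012.

0.8730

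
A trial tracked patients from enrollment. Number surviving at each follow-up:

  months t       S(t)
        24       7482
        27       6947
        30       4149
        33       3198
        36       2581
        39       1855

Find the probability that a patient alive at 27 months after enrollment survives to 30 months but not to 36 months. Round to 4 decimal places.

0.2257

This is the probability of reaching 30 but not 36, conditional on being alive at 27: (S(30) − S(36)) / S(27).
= (4149 − 2581) / 6947 = 1568 / 6947 = 0.225709.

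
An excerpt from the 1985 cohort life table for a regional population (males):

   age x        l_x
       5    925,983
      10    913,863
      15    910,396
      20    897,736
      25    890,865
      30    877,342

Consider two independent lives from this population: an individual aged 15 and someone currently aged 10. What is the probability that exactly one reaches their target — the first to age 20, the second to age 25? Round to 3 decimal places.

p₁ = l_20/l_15 = 897,736/910,396 = 0.986094; p₂ = l_25/l_10 = 890,865/913,863 = 0.974834.
P(exactly one) = p₁(1−p₂) + (1−p₁)p₂ = 0.024816 + 0.013556 = 0.038372.

0.038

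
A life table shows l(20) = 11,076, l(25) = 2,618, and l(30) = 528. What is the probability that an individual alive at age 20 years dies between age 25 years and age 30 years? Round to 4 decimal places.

0.1887

This is the probability of reaching 25 but not 30, conditional on being alive at 20: (l(25) − l(30)) / l(20).
= (2,618 − 528) / 11,076 = 2,090 / 11,076 = 0.188696.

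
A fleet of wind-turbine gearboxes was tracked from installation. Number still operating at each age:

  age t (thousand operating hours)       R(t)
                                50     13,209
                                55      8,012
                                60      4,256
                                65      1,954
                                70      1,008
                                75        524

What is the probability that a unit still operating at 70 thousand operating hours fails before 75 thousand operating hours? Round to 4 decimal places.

0.4802

P(fail before 75 | operational at 70) = 1 − R(75)/R(70) = 1 − 524/1,008 = (484)/1,008 = 0.480159.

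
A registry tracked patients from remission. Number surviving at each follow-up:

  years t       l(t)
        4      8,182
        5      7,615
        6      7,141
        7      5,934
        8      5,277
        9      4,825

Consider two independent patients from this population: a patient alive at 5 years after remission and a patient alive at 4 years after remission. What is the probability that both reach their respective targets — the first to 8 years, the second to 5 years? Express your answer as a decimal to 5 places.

p₁ = l(8)/l(5) = 5,277/7,615 = 0.692974; p₂ = l(5)/l(4) = 7,615/8,182 = 0.930702.
P(both) = p₁ × p₂ = 0.692974 × 0.930702 = 0.644952.

0.64495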